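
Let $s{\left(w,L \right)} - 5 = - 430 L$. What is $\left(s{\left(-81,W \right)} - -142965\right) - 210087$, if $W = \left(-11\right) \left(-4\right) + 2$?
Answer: $-86897$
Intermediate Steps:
$W = 46$ ($W = 44 + 2 = 46$)
$s{\left(w,L \right)} = 5 - 430 L$
$\left(s{\left(-81,W \right)} - -142965\right) - 210087 = \left(\left(5 - 19780\right) - -142965\right) - 210087 = \left(\left(5 - 19780\right) + 142965\right) - 210087 = \left(-19775 + 142965\right) - 210087 = 123190 - 210087 = -86897$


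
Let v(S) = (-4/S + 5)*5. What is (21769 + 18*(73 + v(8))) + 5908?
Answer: 29396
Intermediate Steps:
v(S) = 25 - 20/S (v(S) = (5 - 4/S)*5 = 25 - 20/S)
(21769 + 18*(73 + v(8))) + 5908 = (21769 + 18*(73 + (25 - 20/8))) + 5908 = (21769 + 18*(73 + (25 - 20*1/8))) + 5908 = (21769 + 18*(73 + (25 - 5/2))) + 5908 = (21769 + 18*(73 + 45/2)) + 5908 = (21769 + 18*(191/2)) + 5908 = (21769 + 1719) + 5908 = 23488 + 5908 = 29396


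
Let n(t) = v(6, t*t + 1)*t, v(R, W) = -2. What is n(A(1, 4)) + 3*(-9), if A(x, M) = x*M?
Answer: -35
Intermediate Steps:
A(x, M) = M*x
n(t) = -2*t
n(A(1, 4)) + 3*(-9) = -8 + 3*(-9) = -2*4 - 27 = -8 - 27 = -35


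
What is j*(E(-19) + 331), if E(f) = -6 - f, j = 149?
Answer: 51256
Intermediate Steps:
j*(E(-19) + 331) = 149*((-6 - 1*(-19)) + 331) = 149*((-6 + 19) + 331) = 149*(13 + 331) = 149*344 = 51256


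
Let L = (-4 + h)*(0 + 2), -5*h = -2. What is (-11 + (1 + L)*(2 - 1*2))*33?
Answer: -363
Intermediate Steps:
h = ⅖ (h = -⅕*(-2) = ⅖ ≈ 0.40000)
L = -36/5 (L = (-4 + ⅖)*(0 + 2) = -18/5*2 = -36/5 ≈ -7.2000)
(-11 + (1 + L)*(2 - 1*2))*33 = (-11 + (1 - 36/5)*(2 - 1*2))*33 = (-11 - 31*(2 - 2)/5)*33 = (-11 - 31/5*0)*33 = (-11 + 0)*33 = -11*33 = -363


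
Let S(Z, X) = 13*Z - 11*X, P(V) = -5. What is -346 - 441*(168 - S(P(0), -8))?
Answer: -64291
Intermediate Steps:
S(Z, X) = -11*X + 13*Z
-346 - 441*(168 - S(P(0), -8)) = -346 - 441*(168 - (-11*(-8) + 13*(-5))) = -346 - 441*(168 - (88 - 65)) = -346 - 441*(168 - 1*23) = -346 - 441*(168 - 23) = -346 - 441*145 = -346 - 63945 = -64291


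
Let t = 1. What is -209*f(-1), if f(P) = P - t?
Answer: 418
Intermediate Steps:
f(P) = -1 + P (f(P) = P - 1*1 = P - 1 = -1 + P)
-209*f(-1) = -209*(-1 - 1) = -209*(-2) = 418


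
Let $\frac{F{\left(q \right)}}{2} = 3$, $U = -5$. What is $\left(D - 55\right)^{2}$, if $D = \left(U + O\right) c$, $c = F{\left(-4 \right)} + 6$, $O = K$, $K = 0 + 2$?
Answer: $8281$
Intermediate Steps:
$F{\left(q \right)} = 6$ ($F{\left(q \right)} = 2 \cdot 3 = 6$)
$K = 2$
$O = 2$
$c = 12$ ($c = 6 + 6 = 12$)
$D = -36$ ($D = \left(-5 + 2\right) 12 = \left(-3\right) 12 = -36$)
$\left(D - 55\right)^{2} = \left(-36 - 55\right)^{2} = \left(-91\right)^{2} = 8281$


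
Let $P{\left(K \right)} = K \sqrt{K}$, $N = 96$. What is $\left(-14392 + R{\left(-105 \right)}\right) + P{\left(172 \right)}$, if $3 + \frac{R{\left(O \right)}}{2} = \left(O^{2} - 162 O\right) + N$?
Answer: $41864 + 344 \sqrt{43} \approx 44120.0$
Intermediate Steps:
$R{\left(O \right)} = 186 - 324 O + 2 O^{2}$ ($R{\left(O \right)} = -6 + 2 \left(\left(O^{2} - 162 O\right) + 96\right) = -6 + 2 \left(96 + O^{2} - 162 O\right) = -6 + \left(192 - 324 O + 2 O^{2}\right) = 186 - 324 O + 2 O^{2}$)
$P{\left(K \right)} = K^{\frac{3}{2}}$
$\left(-14392 + R{\left(-105 \right)}\right) + P{\left(172 \right)} = \left(-14392 + \left(186 - -34020 + 2 \left(-105\right)^{2}\right)\right) + 172^{\frac{3}{2}} = \left(-14392 + \left(186 + 34020 + 2 \cdot 11025\right)\right) + 344 \sqrt{43} = \left(-14392 + \left(186 + 34020 + 22050\right)\right) + 344 \sqrt{43} = \left(-14392 + 56256\right) + 344 \sqrt{43} = 41864 + 344 \sqrt{43}$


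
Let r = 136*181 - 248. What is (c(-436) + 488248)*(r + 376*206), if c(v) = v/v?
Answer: 49715466176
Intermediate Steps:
c(v) = 1
r = 24368 (r = 24616 - 248 = 24368)
(c(-436) + 488248)*(r + 376*206) = (1 + 488248)*(24368 + 376*206) = 488249*(24368 + 77456) = 488249*101824 = 49715466176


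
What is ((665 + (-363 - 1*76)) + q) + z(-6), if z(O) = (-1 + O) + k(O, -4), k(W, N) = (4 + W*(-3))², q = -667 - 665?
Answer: -629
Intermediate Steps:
q = -1332
k(W, N) = (4 - 3*W)²
z(O) = -1 + O + (-4 + 3*O)² (z(O) = (-1 + O) + (-4 + 3*O)² = -1 + O + (-4 + 3*O)²)
((665 + (-363 - 1*76)) + q) + z(-6) = ((665 + (-363 - 1*76)) - 1332) + (-1 - 6 + (-4 + 3*(-6))²) = ((665 + (-363 - 76)) - 1332) + (-1 - 6 + (-4 - 18)²) = ((665 - 439) - 1332) + (-1 - 6 + (-22)²) = (226 - 1332) + (-1 - 6 + 484) = -1106 + 477 = -629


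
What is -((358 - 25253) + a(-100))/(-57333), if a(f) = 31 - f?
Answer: -24764/57333 ≈ -0.43193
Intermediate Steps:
-((358 - 25253) + a(-100))/(-57333) = -((358 - 25253) + (31 - 1*(-100)))/(-57333) = -(-24895 + (31 + 100))*(-1/57333) = -(-24895 + 131)*(-1/57333) = -1*(-24764)*(-1/57333) = 24764*(-1/57333) = -24764/57333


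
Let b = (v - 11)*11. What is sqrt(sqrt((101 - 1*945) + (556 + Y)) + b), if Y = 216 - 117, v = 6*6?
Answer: sqrt(275 + 3*I*sqrt(21)) ≈ 16.588 + 0.4144*I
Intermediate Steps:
v = 36
Y = 99
b = 275 (b = (36 - 11)*11 = 25*11 = 275)
sqrt(sqrt((101 - 1*945) + (556 + Y)) + b) = sqrt(sqrt((101 - 1*945) + (556 + 99)) + 275) = sqrt(sqrt((101 - 945) + 655) + 275) = sqrt(sqrt(-844 + 655) + 275) = sqrt(sqrt(-189) + 275) = sqrt(3*I*sqrt(21) + 275) = sqrt(275 + 3*I*sqrt(21))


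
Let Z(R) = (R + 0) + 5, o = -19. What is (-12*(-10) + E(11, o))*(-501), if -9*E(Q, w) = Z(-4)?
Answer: -180193/3 ≈ -60064.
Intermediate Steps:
Z(R) = 5 + R (Z(R) = R + 5 = 5 + R)
E(Q, w) = -⅑ (E(Q, w) = -(5 - 4)/9 = -⅑*1 = -⅑)
(-12*(-10) + E(11, o))*(-501) = (-12*(-10) - ⅑)*(-501) = (120 - ⅑)*(-501) = (1079/9)*(-501) = -180193/3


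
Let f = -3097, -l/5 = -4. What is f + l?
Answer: -3077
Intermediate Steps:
l = 20 (l = -5*(-4) = 20)
f + l = -3097 + 20 = -3077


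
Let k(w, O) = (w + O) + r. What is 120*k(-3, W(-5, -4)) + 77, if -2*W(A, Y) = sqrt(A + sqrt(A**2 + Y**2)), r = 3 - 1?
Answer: -43 - 60*sqrt(-5 + sqrt(41)) ≈ -114.07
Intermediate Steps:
r = 2
W(A, Y) = -sqrt(A + sqrt(A**2 + Y**2))/2
k(w, O) = 2 + O + w (k(w, O) = (w + O) + 2 = (O + w) + 2 = 2 + O + w)
120*k(-3, W(-5, -4)) + 77 = 120*(2 - sqrt(-5 + sqrt((-5)**2 + (-4)**2))/2 - 3) + 77 = 120*(2 - sqrt(-5 + sqrt(25 + 16))/2 - 3) + 77 = 120*(2 - sqrt(-5 + sqrt(41))/2 - 3) + 77 = 120*(-1 - sqrt(-5 + sqrt(41))/2) + 77 = (-120 - 60*sqrt(-5 + sqrt(41))) + 77 = -43 - 60*sqrt(-5 + sqrt(41))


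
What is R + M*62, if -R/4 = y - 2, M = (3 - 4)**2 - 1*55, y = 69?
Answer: -3616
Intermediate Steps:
M = -54 (M = (-1)**2 - 55 = 1 - 55 = -54)
R = -268 (R = -4*(69 - 2) = -4*67 = -268)
R + M*62 = -268 - 54*62 = -268 - 3348 = -3616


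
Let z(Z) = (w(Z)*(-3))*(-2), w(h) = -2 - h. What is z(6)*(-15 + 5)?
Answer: 480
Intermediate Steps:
z(Z) = -12 - 6*Z (z(Z) = ((-2 - Z)*(-3))*(-2) = (6 + 3*Z)*(-2) = -12 - 6*Z)
z(6)*(-15 + 5) = (-12 - 6*6)*(-15 + 5) = (-12 - 36)*(-10) = -48*(-10) = 480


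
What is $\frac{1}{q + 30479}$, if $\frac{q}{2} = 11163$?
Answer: $\frac{1}{52805} \approx 1.8938 \cdot 10^{-5}$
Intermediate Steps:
$q = 22326$ ($q = 2 \cdot 11163 = 22326$)
$\frac{1}{q + 30479} = \frac{1}{22326 + 30479} = \frac{1}{52805}$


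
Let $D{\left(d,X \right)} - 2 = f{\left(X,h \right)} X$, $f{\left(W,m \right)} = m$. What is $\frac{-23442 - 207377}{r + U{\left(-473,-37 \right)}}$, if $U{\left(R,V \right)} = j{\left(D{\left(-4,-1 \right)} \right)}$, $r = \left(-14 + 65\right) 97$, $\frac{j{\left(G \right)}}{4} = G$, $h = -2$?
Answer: $- \frac{230819}{4963} \approx -46.508$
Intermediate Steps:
$D{\left(d,X \right)} = 2 - 2 X$
$j{\left(G \right)} = 4 G$
$r = 4947$ ($r = 51 \cdot 97 = 4947$)
$U{\left(R,V \right)} = 16$ ($U{\left(R,V \right)} = 4 \left(2 - -2\right) = 4 \left(2 + 2\right) = 4 \cdot 4 = 16$)
$\frac{-23442 - 207377}{r + U{\left(-473,-37 \right)}} = \frac{-23442 - 207377}{4947 + 16} = - \frac{230819}{4963}$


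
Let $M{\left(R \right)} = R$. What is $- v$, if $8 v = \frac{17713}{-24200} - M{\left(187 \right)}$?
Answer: $\frac{4543113}{193600} \approx 23.466$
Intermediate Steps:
$v = - \frac{4543113}{193600}$ ($v = \frac{\frac{17713}{-24200} - 187}{8} = \frac{17713 \left(- \frac{1}{24200}\right) - 187}{8} = \frac{- \frac{17713}{24200} - 187}{8} = \frac{1}{8} \left(- \frac{4543113}{24200}\right) = - \frac{4543113}{193600} \approx -23.466$)
$- v = \left(-1\right) \left(- \frac{4543113}{193600}\right) = \frac{4543113}{193600}$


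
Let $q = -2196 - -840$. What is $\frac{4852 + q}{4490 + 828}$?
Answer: $\frac{1748}{2659} \approx 0.65739$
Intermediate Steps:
$q = -1356$ ($q = -2196 + 840 = -1356$)
$\frac{4852 + q}{4490 + 828} = \frac{4852 - 1356}{4490 + 828} = \frac{3496}{5318} = 3496 \cdot \frac{1}{5318} = \frac{1748}{2659}$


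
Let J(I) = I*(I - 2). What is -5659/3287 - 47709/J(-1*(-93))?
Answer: -2201200/299117 ≈ -7.3590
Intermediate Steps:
J(I) = I*(-2 + I)
-5659/3287 - 47709/J(-1*(-93)) = -5659/3287 - 47709*1/(93*(-2 - 1*(-93))) = -5659*1/3287 - 47709*1/(93*(-2 + 93)) = -5659/3287 - 47709/(93*91) = -5659/3287 - 47709/8463 = -5659/3287 - 47709*1/8463 = -5659/3287 - 513/91 = -2201200/299117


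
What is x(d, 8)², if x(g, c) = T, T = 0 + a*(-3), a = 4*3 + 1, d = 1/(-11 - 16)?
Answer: 1521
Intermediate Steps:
d = -1/27 (d = 1/(-27) = -1/27 ≈ -0.037037)
a = 13 (a = 12 + 1 = 13)
T = -39 (T = 0 + 13*(-3) = 0 - 39 = -39)
x(g, c) = -39
x(d, 8)² = (-39)² = 1521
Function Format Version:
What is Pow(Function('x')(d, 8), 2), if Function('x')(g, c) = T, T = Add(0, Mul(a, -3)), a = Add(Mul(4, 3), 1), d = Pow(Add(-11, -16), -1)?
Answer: 1521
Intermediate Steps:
d = Rational(-1, 27) (d = Pow(-27, -1) = Rational(-1, 27) ≈ -0.037037)
a = 13 (a = Add(12, 1) = 13)
T = -39 (T = Add(0, Mul(13, -3)) = Add(0, -39) = -39)
Function('x')(g, c) = -39
Pow(Function('x')(d, 8), 2) = Pow(-39, 2) = 1521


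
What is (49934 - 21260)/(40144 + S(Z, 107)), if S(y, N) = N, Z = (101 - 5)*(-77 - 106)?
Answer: 9558/13417 ≈ 0.71238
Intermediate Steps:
Z = -17568 (Z = 96*(-183) = -17568)
(49934 - 21260)/(40144 + S(Z, 107)) = (49934 - 21260)/(40144 + 107) = 28674/40251 = 28674*(1/40251) = 9558/13417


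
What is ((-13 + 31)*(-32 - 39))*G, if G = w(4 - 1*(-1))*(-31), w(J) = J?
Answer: 198090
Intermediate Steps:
G = -155 (G = (4 - 1*(-1))*(-31) = (4 + 1)*(-31) = 5*(-31) = -155)
((-13 + 31)*(-32 - 39))*G = ((-13 + 31)*(-32 - 39))*(-155) = (18*(-71))*(-155) = -1278*(-155) = 198090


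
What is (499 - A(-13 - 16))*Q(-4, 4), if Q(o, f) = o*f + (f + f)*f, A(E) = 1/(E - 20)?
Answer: 391232/49 ≈ 7984.3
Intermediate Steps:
A(E) = 1/(-20 + E)
Q(o, f) = 2*f² + f*o (Q(o, f) = f*o + (2*f)*f = f*o + 2*f² = 2*f² + f*o)
(499 - A(-13 - 16))*Q(-4, 4) = (499 - 1/(-20 + (-13 - 16)))*(4*(-4 + 2*4)) = (499 - 1/(-20 - 29))*(4*(-4 + 8)) = (499 - 1/(-49))*(4*4) = (499 - 1*(-1/49))*16 = (499 + 1/49)*16 = (24452/49)*16 = 391232/49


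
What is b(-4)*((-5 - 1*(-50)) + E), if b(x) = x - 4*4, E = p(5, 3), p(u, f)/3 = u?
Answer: -1200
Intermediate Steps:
p(u, f) = 3*u
E = 15 (E = 3*5 = 15)
b(x) = -16 + x (b(x) = x - 16 = -16 + x)
b(-4)*((-5 - 1*(-50)) + E) = (-16 - 4)*((-5 - 1*(-50)) + 15) = -20*((-5 + 50) + 15) = -20*(45 + 15) = -20*60 = -1200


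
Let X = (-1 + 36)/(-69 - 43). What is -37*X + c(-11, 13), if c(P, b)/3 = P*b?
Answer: -6679/16 ≈ -417.44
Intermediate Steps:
c(P, b) = 3*P*b (c(P, b) = 3*(P*b) = 3*P*b)
X = -5/16 (X = 35/(-112) = 35*(-1/112) = -5/16 ≈ -0.31250)
-37*X + c(-11, 13) = -37*(-5/16) + 3*(-11)*13 = 185/16 - 429 = -6679/16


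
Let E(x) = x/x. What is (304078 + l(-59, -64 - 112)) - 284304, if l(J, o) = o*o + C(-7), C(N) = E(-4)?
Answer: 50751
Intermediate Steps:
E(x) = 1
C(N) = 1
l(J, o) = 1 + o² (l(J, o) = o*o + 1 = o² + 1 = 1 + o²)
(304078 + l(-59, -64 - 112)) - 284304 = (304078 + (1 + (-64 - 112)²)) - 284304 = (304078 + (1 + (-176)²)) - 284304 = (304078 + (1 + 30976)) - 284304 = (304078 + 30977) - 284304 = 335055 - 284304 = 50751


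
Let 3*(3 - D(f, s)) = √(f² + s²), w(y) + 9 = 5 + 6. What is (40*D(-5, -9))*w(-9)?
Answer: 240 - 80*√106/3 ≈ -34.550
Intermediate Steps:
w(y) = 2 (w(y) = -9 + (5 + 6) = -9 + 11 = 2)
D(f, s) = 3 - √(f² + s²)/3
(40*D(-5, -9))*w(-9) = (40*(3 - √((-5)² + (-9)²)/3))*2 = (40*(3 - √(25 + 81)/3))*2 = (40*(3 - √106/3))*2 = (120 - 40*√106/3)*2 = 240 - 80*√106/3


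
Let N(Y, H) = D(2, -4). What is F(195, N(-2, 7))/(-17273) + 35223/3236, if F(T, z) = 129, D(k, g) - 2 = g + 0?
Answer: 607989435/55895428 ≈ 10.877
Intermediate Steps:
D(k, g) = 2 + g (D(k, g) = 2 + (g + 0) = 2 + g)
N(Y, H) = -2 (N(Y, H) = 2 - 4 = -2)
F(195, N(-2, 7))/(-17273) + 35223/3236 = 129/(-17273) + 35223/3236 = 129*(-1/17273) + 35223*(1/3236) = -129/17273 + 35223/3236 = 607989435/55895428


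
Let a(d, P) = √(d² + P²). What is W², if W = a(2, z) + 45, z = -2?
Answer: 2033 + 180*√2 ≈ 2287.6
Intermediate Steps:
a(d, P) = √(P² + d²)
W = 45 + 2*√2 (W = √((-2)² + 2²) + 45 = √(4 + 4) + 45 = √8 + 45 = 2*√2 + 45 = 45 + 2*√2 ≈ 47.828)
W² = (45 + 2*√2)²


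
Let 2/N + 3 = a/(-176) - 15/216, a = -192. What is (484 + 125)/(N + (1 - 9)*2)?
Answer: -136329/3808 ≈ -35.801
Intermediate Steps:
N = -1584/1567 (N = 2/(-3 + (-192/(-176) - 15/216)) = 2/(-3 + (-192*(-1/176) - 15*1/216)) = 2/(-3 + (12/11 - 5/72)) = 2/(-3 + 809/792) = 2/(-1567/792) = 2*(-792/1567) = -1584/1567 ≈ -1.0108)
(484 + 125)/(N + (1 - 9)*2) = (484 + 125)/(-1584/1567 + (1 - 9)*2) = 609/(-1584/1567 - 8*2) = 609/(-1584/1567 - 16) = 609/(-26656/1567) = 609*(-1567/26656) = -136329/3808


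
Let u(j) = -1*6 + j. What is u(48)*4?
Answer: 168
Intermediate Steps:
u(j) = -6 + j
u(48)*4 = (-6 + 48)*4 = 42*4 = 168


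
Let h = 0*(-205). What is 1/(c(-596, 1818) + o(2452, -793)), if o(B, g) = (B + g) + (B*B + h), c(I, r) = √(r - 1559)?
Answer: 6013963/36167750965110 - √259/36167750965110 ≈ 1.6628e-7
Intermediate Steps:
c(I, r) = √(-1559 + r)
h = 0
o(B, g) = B + g + B² (o(B, g) = (B + g) + (B*B + 0) = (B + g) + (B² + 0) = (B + g) + B² = B + g + B²)
1/(c(-596, 1818) + o(2452, -793)) = 1/(√(-1559 + 1818) + (2452 - 793 + 2452²)) = 1/(√259 + (2452 - 793 + 6012304)) = 1/(√259 + 6013963) = 1/(6013963 + √259)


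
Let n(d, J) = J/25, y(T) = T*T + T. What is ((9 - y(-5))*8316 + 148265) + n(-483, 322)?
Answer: 1420047/25 ≈ 56802.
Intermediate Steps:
y(T) = T + T² (y(T) = T² + T = T + T²)
n(d, J) = J/25 (n(d, J) = J*(1/25) = J/25)
((9 - y(-5))*8316 + 148265) + n(-483, 322) = ((9 - (-5)*(1 - 5))*8316 + 148265) + (1/25)*322 = ((9 - (-5)*(-4))*8316 + 148265) + 322/25 = ((9 - 1*20)*8316 + 148265) + 322/25 = ((9 - 20)*8316 + 148265) + 322/25 = (-11*8316 + 148265) + 322/25 = (-91476 + 148265) + 322/25 = 56789 + 322/25 = 1420047/25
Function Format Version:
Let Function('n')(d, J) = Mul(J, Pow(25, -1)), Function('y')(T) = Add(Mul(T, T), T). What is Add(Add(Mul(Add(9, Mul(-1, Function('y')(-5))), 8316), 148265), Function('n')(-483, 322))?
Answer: Rational(1420047, 25) ≈ 56802.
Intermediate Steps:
Function('y')(T) = Add(T, Pow(T, 2)) (Function('y')(T) = Add(Pow(T, 2), T) = Add(T, Pow(T, 2)))
Function('n')(d, J) = Mul(Rational(1, 25), J) (Function('n')(d, J) = Mul(J, Rational(1, 25)) = Mul(Rational(1, 25), J))
Add(Add(Mul(Add(9, Mul(-1, Function('y')(-5))), 8316), 148265), Function('n')(-483, 322)) = Add(Add(Mul(Add(9, Mul(-1, Mul(-5, Add(1, -5)))), 8316), 148265), Mul(Rational(1, 25), 322)) = Add(Add(Mul(Add(9, Mul(-1, Mul(-5, -4))), 8316), 148265), Rational(322, 25)) = Add(Add(Mul(Add(9, Mul(-1, 20)), 8316), 148265), Rational(322, 25)) = Add(Add(Mul(Add(9, -20), 8316), 148265), Rational(322, 25)) = Add(Add(Mul(-11, 8316), 148265), Rational(322, 25)) = Add(Add(-91476, 148265), Rational(322, 25)) = Add(56789, Rational(322, 25)) = Rational(1420047, 25)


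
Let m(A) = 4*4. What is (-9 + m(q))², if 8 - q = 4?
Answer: 49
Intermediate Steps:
q = 4 (q = 8 - 1*4 = 8 - 4 = 4)
m(A) = 16
(-9 + m(q))² = (-9 + 16)² = 7² = 49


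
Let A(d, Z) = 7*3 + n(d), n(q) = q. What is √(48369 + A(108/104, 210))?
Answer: √32712342/26 ≈ 219.98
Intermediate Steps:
A(d, Z) = 21 + d (A(d, Z) = 7*3 + d = 21 + d)
√(48369 + A(108/104, 210)) = √(48369 + (21 + 108/104)) = √(48369 + (21 + 108*(1/104))) = √(48369 + (21 + 27/26)) = √(48369 + 573/26) = √(1258167/26) = √32712342/26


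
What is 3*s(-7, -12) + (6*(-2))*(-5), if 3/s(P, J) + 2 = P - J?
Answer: 63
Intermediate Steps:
s(P, J) = 3/(-2 + P - J) (s(P, J) = 3/(-2 + (P - J)) = 3/(-2 + P - J))
3*s(-7, -12) + (6*(-2))*(-5) = 3*(-3/(2 - 12 - 1*(-7))) + (6*(-2))*(-5) = 3*(-3/(2 - 12 + 7)) - 12*(-5) = 3*(-3/(-3)) + 60 = 3*(-3*(-⅓)) + 60 = 3*1 + 60 = 3 + 60 = 63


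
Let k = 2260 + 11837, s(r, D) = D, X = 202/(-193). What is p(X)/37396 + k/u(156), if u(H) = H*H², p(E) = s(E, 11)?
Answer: 47410999/11830897728 ≈ 0.0040074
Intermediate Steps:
X = -202/193 (X = 202*(-1/193) = -202/193 ≈ -1.0466)
p(E) = 11
u(H) = H³
k = 14097
p(X)/37396 + k/u(156) = 11/37396 + 14097/(156³) = 11*(1/37396) + 14097/3796416 = 11/37396 + 14097*(1/3796416) = 11/37396 + 4699/1265472 = 47410999/11830897728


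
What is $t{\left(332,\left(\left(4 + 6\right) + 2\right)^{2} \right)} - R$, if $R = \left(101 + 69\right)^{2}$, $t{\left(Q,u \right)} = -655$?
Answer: $-29555$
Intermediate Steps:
$R = 28900$ ($R = 170^{2} = 28900$)
$t{\left(332,\left(\left(4 + 6\right) + 2\right)^{2} \right)} - R = -655 - 28900 = -29555$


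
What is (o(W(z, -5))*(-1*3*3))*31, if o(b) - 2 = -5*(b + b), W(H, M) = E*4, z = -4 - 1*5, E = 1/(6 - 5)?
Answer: 10602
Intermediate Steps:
E = 1 (E = 1/1 = 1)
z = -9 (z = -4 - 5 = -9)
W(H, M) = 4 (W(H, M) = 1*4 = 4)
o(b) = 2 - 10*b (o(b) = 2 - 5*(b + b) = 2 - 10*b)
(o(W(z, -5))*(-1*3*3))*31 = ((2 - 10*4)*(-1*3*3))*31 = ((2 - 40)*(-3*3))*31 = -38*(-9)*31 = 342*31 = 10602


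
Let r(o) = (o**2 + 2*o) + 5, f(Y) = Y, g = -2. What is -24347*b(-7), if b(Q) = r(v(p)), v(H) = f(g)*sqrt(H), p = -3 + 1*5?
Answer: -316511 + 97388*sqrt(2) ≈ -1.7878e+5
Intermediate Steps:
p = 2 (p = -3 + 5 = 2)
v(H) = -2*sqrt(H)
r(o) = 5 + o**2 + 2*o
b(Q) = 13 - 4*sqrt(2) (b(Q) = 5 + (-2*sqrt(2))**2 + 2*(-2*sqrt(2)) = 5 + 8 - 4*sqrt(2) = 13 - 4*sqrt(2))
-24347*b(-7) = -24347*(13 - 4*sqrt(2)) = -316511 + 97388*sqrt(2)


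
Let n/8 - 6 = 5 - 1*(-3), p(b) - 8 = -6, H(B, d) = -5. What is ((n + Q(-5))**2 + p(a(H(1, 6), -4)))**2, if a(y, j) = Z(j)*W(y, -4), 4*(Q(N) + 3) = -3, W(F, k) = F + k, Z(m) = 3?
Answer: 35164125441/256 ≈ 1.3736e+8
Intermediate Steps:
Q(N) = -15/4 (Q(N) = -3 + (1/4)*(-3) = -3 - 3/4 = -15/4)
a(y, j) = -12 + 3*y (a(y, j) = 3*(y - 4) = 3*(-4 + y) = -12 + 3*y)
p(b) = 2 (p(b) = 8 - 6 = 2)
n = 112 (n = 48 + 8*(5 - 1*(-3)) = 48 + 8*(5 + 3) = 48 + 8*8 = 48 + 64 = 112)
((n + Q(-5))**2 + p(a(H(1, 6), -4)))**2 = ((112 - 15/4)**2 + 2)**2 = ((433/4)**2 + 2)**2 = (187489/16 + 2)**2 = (187521/16)**2 = 35164125441/256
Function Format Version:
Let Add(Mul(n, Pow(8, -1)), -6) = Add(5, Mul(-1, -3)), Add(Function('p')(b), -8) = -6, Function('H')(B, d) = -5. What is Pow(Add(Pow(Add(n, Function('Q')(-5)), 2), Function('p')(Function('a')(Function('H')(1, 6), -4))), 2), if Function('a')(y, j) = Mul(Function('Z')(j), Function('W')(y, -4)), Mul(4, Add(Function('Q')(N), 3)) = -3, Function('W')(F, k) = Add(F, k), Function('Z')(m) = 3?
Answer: Rational(35164125441, 256) ≈ 1.3736e+8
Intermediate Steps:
Function('Q')(N) = Rational(-15, 4) (Function('Q')(N) = Add(-3, Mul(Rational(1, 4), -3)) = Add(-3, Rational(-3, 4)) = Rational(-15, 4))
Function('a')(y, j) = Add(-12, Mul(3, y)) (Function('a')(y, j) = Mul(3, Add(y, -4)) = Mul(3, Add(-4, y)) = Add(-12, Mul(3, y)))
Function('p')(b) = 2 (Function('p')(b) = Add(8, -6) = 2)
n = 112 (n = Add(48, Mul(8, Add(5, Mul(-1, -3)))) = Add(48, Mul(8, Add(5, 3))) = Add(48, Mul(8, 8)) = Add(48, 64) = 112)
Pow(Add(Pow(Add(n, Function('Q')(-5)), 2), Function('p')(Function('a')(Function('H')(1, 6), -4))), 2) = Pow(Add(Pow(Add(112, Rational(-15, 4)), 2), 2), 2) = Pow(Add(Pow(Rational(433, 4), 2), 2), 2) = Pow(Add(Rational(187489, 16), 2), 2) = Pow(Rational(187521, 16), 2) = Rational(35164125441, 256)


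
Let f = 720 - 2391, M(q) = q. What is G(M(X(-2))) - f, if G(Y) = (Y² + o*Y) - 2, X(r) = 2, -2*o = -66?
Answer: 1739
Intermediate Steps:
o = 33 (o = -½*(-66) = 33)
G(Y) = -2 + Y² + 33*Y (G(Y) = (Y² + 33*Y) - 2 = -2 + Y² + 33*Y)
f = -1671
G(M(X(-2))) - f = (-2 + 2² + 33*2) - 1*(-1671) = (-2 + 4 + 66) + 1671 = 68 + 1671 = 1739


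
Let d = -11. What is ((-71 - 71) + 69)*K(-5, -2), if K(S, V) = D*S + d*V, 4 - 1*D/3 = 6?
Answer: -3796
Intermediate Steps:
D = -6 (D = 12 - 3*6 = 12 - 18 = -6)
K(S, V) = -11*V - 6*S (K(S, V) = -6*S - 11*V = -11*V - 6*S)
((-71 - 71) + 69)*K(-5, -2) = ((-71 - 71) + 69)*(-11*(-2) - 6*(-5)) = (-142 + 69)*(22 + 30) = -73*52 = -3796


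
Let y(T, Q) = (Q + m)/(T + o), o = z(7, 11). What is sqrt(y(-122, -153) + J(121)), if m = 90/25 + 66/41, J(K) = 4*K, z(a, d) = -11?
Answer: sqrt(360622076605)/27265 ≈ 22.025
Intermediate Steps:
o = -11
m = 1068/205 (m = 90*(1/25) + 66*(1/41) = 18/5 + 66/41 = 1068/205 ≈ 5.2098)
y(T, Q) = (1068/205 + Q)/(-11 + T) (y(T, Q) = (Q + 1068/205)/(T - 11) = (1068/205 + Q)/(-11 + T))
sqrt(y(-122, -153) + J(121)) = sqrt((1068/205 - 153)/(-11 - 122) + 4*121) = sqrt(-30297/205/(-133) + 484) = sqrt(-1/133*(-30297/205) + 484) = sqrt(30297/27265 + 484) = sqrt(13226557/27265) = sqrt(360622076605)/27265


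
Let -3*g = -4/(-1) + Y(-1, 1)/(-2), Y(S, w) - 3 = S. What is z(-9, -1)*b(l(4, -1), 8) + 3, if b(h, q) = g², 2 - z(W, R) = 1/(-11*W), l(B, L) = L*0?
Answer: 494/99 ≈ 4.9899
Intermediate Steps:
Y(S, w) = 3 + S
l(B, L) = 0
g = -1 (g = -(-4/(-1) + (3 - 1)/(-2))/3 = -(-4*(-1) + 2*(-½))/3 = -(4 - 1)/3 = -⅓*3 = -1)
z(W, R) = 2 + 1/(11*W) (z(W, R) = 2 - 1/((-11*W)) = 2 - (-1)/(11*W) = 2 + 1/(11*W))
b(h, q) = 1 (b(h, q) = (-1)² = 1)
z(-9, -1)*b(l(4, -1), 8) + 3 = (2 + (1/11)/(-9))*1 + 3 = (2 + (1/11)*(-⅑))*1 + 3 = (2 - 1/99)*1 + 3 = (197/99)*1 + 3 = 197/99 + 3 = 494/99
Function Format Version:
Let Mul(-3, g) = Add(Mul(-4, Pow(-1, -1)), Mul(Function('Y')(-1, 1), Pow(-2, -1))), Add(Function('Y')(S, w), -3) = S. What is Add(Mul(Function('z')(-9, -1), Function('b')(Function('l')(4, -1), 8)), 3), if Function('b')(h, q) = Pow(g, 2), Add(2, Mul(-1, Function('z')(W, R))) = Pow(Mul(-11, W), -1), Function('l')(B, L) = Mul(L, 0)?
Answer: Rational(494, 99) ≈ 4.9899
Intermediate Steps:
Function('Y')(S, w) = Add(3, S)
Function('l')(B, L) = 0
g = -1 (g = Mul(Rational(-1, 3), Add(Mul(-4, Pow(-1, -1)), Mul(Add(3, -1), Pow(-2, -1)))) = Mul(Rational(-1, 3), Add(Mul(-4, -1), Mul(2, Rational(-1, 2)))) = Mul(Rational(-1, 3), Add(4, -1)) = Mul(Rational(-1, 3), 3) = -1)
Function('z')(W, R) = Add(2, Mul(Rational(1, 11), Pow(W, -1))) (Function('z')(W, R) = Add(2, Mul(-1, Pow(Mul(-11, W), -1))) = Add(2, Mul(-1, Mul(Rational(-1, 11), Pow(W, -1)))) = Add(2, Mul(Rational(1, 11), Pow(W, -1))))
Function('b')(h, q) = 1 (Function('b')(h, q) = Pow(-1, 2) = 1)
Add(Mul(Function('z')(-9, -1), Function('b')(Function('l')(4, -1), 8)), 3) = Add(Mul(Add(2, Mul(Rational(1, 11), Pow(-9, -1))), 1), 3) = Add(Mul(Add(2, Mul(Rational(1, 11), Rational(-1, 9))), 1), 3) = Add(Mul(Add(2, Rational(-1, 99)), 1), 3) = Add(Mul(Rational(197, 99), 1), 3) = Add(Rational(197, 99), 3) = Rational(494, 99)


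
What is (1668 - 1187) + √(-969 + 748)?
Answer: 481 + I*√221 ≈ 481.0 + 14.866*I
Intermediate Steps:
(1668 - 1187) + √(-969 + 748) = 481 + √(-221) = 481 + I*√221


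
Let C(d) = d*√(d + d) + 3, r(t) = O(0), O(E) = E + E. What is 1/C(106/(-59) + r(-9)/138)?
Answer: 616137/4230443 + 12508*I*√3127/4230443 ≈ 0.14564 + 0.16534*I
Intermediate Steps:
O(E) = 2*E
r(t) = 0 (r(t) = 2*0 = 0)
C(d) = 3 + √2*d^(3/2) (C(d) = d*√(2*d) + 3 = d*(√2*√d) + 3 = √2*d^(3/2) + 3 = 3 + √2*d^(3/2))
1/C(106/(-59) + r(-9)/138) = 1/(3 + √2*(106/(-59) + 0/138)^(3/2)) = 1/(3 + √2*(106*(-1/59) + 0*(1/138))^(3/2)) = 1/(3 + √2*(-106/59 + 0)^(3/2)) = 1/(3 + √2*(-106/59)^(3/2)) = 1/(3 + √2*(-106*I*√6254/3481)) = 1/(3 - 212*I*√3127/3481)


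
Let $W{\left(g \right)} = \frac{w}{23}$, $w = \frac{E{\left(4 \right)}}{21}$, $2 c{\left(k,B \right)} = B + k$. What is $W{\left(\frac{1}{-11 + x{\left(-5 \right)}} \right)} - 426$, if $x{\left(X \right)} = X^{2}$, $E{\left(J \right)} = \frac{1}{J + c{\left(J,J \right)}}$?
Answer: $- \frac{1646063}{3864} \approx -426.0$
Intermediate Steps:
$c{\left(k,B \right)} = \frac{B}{2} + \frac{k}{2}$ ($c{\left(k,B \right)} = \frac{B + k}{2} = \frac{B}{2} + \frac{k}{2}$)
$E{\left(J \right)} = \frac{1}{2 J}$ ($E{\left(J \right)} = \frac{1}{J + \left(\frac{J}{2} + \frac{J}{2}\right)} = \frac{1}{J + J} = \frac{1}{2 J}$)
$w = \frac{1}{168}$ ($w = \frac{\frac{1}{2} \cdot \frac{1}{4}}{21} = \frac{1}{2} \cdot \frac{1}{4} \cdot \frac{1}{21} = \frac{1}{8} \cdot \frac{1}{21} = \frac{1}{168} \approx 0.0059524$)
$W{\left(g \right)} = \frac{1}{3864}$ ($W{\left(g \right)} = \frac{1}{168 \cdot 23} = \frac{1}{168} \cdot \frac{1}{23} = \frac{1}{3864}$)
$W{\left(\frac{1}{-11 + x{\left(-5 \right)}} \right)} - 426 = \frac{1}{3864} - 426 = - \frac{1646063}{3864}$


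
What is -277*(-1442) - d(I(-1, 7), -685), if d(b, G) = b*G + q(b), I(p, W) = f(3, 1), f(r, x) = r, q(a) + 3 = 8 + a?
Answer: 401481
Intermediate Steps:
q(a) = 5 + a (q(a) = -3 + (8 + a) = 5 + a)
I(p, W) = 3
d(b, G) = 5 + b + G*b (d(b, G) = b*G + (5 + b) = G*b + (5 + b) = 5 + b + G*b)
-277*(-1442) - d(I(-1, 7), -685) = -277*(-1442) - (5 + 3 - 685*3) = 399434 - (5 + 3 - 2055) = 399434 - 1*(-2047) = 399434 + 2047 = 401481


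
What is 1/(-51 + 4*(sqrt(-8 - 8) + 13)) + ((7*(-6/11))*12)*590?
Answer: -76421509/2827 - 16*I/257 ≈ -27033.0 - 0.062257*I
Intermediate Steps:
1/(-51 + 4*(sqrt(-8 - 8) + 13)) + ((7*(-6/11))*12)*590 = 1/(-51 + 4*(sqrt(-16) + 13)) + ((7*(-6*1/11))*12)*590 = 1/(-51 + 4*(4*I + 13)) + ((7*(-6/11))*12)*590 = 1/(-51 + 4*(13 + 4*I)) - 42/11*12*590 = 1/(-51 + (52 + 16*I)) - 504/11*590 = 1/(1 + 16*I) - 297360/11 = (1 - 16*I)/257 - 297360/11 = -297360/11 + (1 - 16*I)/257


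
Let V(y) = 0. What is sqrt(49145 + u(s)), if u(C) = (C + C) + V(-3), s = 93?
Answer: sqrt(49331) ≈ 222.11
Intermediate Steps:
u(C) = 2*C (u(C) = (C + C) + 0 = 2*C + 0 = 2*C)
sqrt(49145 + u(s)) = sqrt(49145 + 2*93) = sqrt(49145 + 186) = sqrt(49331)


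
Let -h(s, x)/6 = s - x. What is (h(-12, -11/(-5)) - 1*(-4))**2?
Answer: 198916/25 ≈ 7956.6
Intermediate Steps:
h(s, x) = -6*s + 6*x (h(s, x) = -6*(s - x) = -6*s + 6*x)
(h(-12, -11/(-5)) - 1*(-4))**2 = ((-6*(-12) + 6*(-11/(-5))) - 1*(-4))**2 = ((72 + 6*(-11*(-1/5))) + 4)**2 = ((72 + 6*(11/5)) + 4)**2 = ((72 + 66/5) + 4)**2 = (426/5 + 4)**2 = (446/5)**2 = 198916/25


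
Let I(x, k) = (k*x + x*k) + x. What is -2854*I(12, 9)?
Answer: -650712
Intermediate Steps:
I(x, k) = x + 2*k*x (I(x, k) = (k*x + k*x) + x = 2*k*x + x = x + 2*k*x)
-2854*I(12, 9) = -34248*(1 + 2*9) = -34248*(1 + 18) = -34248*19 = -2854*228 = -650712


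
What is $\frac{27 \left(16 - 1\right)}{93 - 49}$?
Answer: $\frac{405}{44} \approx 9.2045$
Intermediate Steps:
$\frac{27 \left(16 - 1\right)}{93 - 49} = \frac{27 \left(16 - 1\right)}{44} = 27 \cdot 15 \cdot \frac{1}{44} = 405 \cdot \frac{1}{44} = \frac{405}{44}$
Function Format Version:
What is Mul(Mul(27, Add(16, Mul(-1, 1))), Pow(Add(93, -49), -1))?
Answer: Rational(405, 44) ≈ 9.2045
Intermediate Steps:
Mul(Mul(27, Add(16, Mul(-1, 1))), Pow(Add(93, -49), -1)) = Mul(Mul(27, Add(16, -1)), Pow(44, -1)) = Mul(Mul(27, 15), Rational(1, 44)) = Mul(405, Rational(1, 44)) = Rational(405, 44)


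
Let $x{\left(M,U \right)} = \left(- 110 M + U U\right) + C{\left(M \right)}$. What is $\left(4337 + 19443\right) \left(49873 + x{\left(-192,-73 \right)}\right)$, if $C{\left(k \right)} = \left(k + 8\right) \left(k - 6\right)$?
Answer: $2681290120$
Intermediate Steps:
$C{\left(k \right)} = \left(-6 + k\right) \left(8 + k\right)$ ($C{\left(k \right)} = \left(8 + k\right) \left(-6 + k\right) = \left(-6 + k\right) \left(8 + k\right)$)
$x{\left(M,U \right)} = -48 + M^{2} + U^{2} - 108 M$ ($x{\left(M,U \right)} = \left(- 110 M + U U\right) + \left(-48 + M^{2} + 2 M\right) = \left(- 110 M + U^{2}\right) + \left(-48 + M^{2} + 2 M\right) = \left(U^{2} - 110 M\right) + \left(-48 + M^{2} + 2 M\right) = -48 + M^{2} + U^{2} - 108 M$)
$\left(4337 + 19443\right) \left(49873 + x{\left(-192,-73 \right)}\right) = \left(4337 + 19443\right) \left(49873 + \left(-48 + \left(-192\right)^{2} + \left(-73\right)^{2} - -20736\right)\right) = 23780 \left(49873 + \left(-48 + 36864 + 5329 + 20736\right)\right) = 23780 \left(49873 + 62881\right) = 23780 \cdot 112754 = 2681290120$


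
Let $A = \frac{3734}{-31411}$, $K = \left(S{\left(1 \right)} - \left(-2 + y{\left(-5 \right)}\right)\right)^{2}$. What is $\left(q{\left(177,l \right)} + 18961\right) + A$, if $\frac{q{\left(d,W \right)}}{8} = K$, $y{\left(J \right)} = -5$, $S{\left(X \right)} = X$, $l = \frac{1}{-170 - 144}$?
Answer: $\frac{611662669}{31411} \approx 19473.0$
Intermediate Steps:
$l = - \frac{1}{314}$ ($l = \frac{1}{-314} = - \frac{1}{314} \approx -0.0031847$)
$K = 64$ ($K = \left(1 + \left(2 - -5\right)\right)^{2} = \left(1 + \left(2 + 5\right)\right)^{2} = \left(1 + 7\right)^{2} = 8^{2} = 64$)
$A = - \frac{3734}{31411}$ ($A = 3734 \left(- \frac{1}{31411}\right) = - \frac{3734}{31411} \approx -0.11888$)
$q{\left(d,W \right)} = 512$ ($q{\left(d,W \right)} = 8 \cdot 64 = 512$)
$\left(q{\left(177,l \right)} + 18961\right) + A = \left(512 + 18961\right) - \frac{3734}{31411} = 19473 - \frac{3734}{31411} = \frac{611662669}{31411}$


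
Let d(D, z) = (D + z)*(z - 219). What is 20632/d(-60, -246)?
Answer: 10316/71145 ≈ 0.14500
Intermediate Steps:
d(D, z) = (-219 + z)*(D + z) (d(D, z) = (D + z)*(-219 + z) = (-219 + z)*(D + z))
20632/d(-60, -246) = 20632/((-246)**2 - 219*(-60) - 219*(-246) - 60*(-246)) = 20632/(60516 + 13140 + 53874 + 14760) = 20632/142290 = 20632*(1/142290) = 10316/71145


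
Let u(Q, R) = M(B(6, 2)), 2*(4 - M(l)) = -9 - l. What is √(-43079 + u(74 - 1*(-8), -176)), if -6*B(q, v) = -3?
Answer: I*√172281/2 ≈ 207.53*I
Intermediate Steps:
B(q, v) = ½ (B(q, v) = -⅙*(-3) = ½)
M(l) = 17/2 + l/2 (M(l) = 4 - (-9 - l)/2 = 4 + (9/2 + l/2) = 17/2 + l/2)
u(Q, R) = 35/4 (u(Q, R) = 17/2 + (½)*(½) = 17/2 + ¼ = 35/4)
√(-43079 + u(74 - 1*(-8), -176)) = √(-43079 + 35/4) = √(-172281/4) = I*√172281/2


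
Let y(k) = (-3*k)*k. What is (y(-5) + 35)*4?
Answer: -160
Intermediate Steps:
y(k) = -3*k²
(y(-5) + 35)*4 = (-3*(-5)² + 35)*4 = (-3*25 + 35)*4 = (-75 + 35)*4 = -40*4 = -160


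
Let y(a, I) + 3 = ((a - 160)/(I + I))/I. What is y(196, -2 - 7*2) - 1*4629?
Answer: -592887/128 ≈ -4631.9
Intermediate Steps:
y(a, I) = -3 + (-160 + a)/(2*I**2) (y(a, I) = -3 + ((a - 160)/(I + I))/I = -3 + ((-160 + a)/((2*I)))/I = -3 + ((-160 + a)*(1/(2*I)))/I = -3 + ((-160 + a)/(2*I))/I = -3 + (-160 + a)/(2*I**2))
y(196, -2 - 7*2) - 1*4629 = (-160 + 196 - 6*(-2 - 7*2)**2)/(2*(-2 - 7*2)**2) - 1*4629 = (-160 + 196 - 6*(-2 - 14)**2)/(2*(-2 - 14)**2) - 4629 = (1/2)*(-160 + 196 - 6*(-16)**2)/(-16)**2 - 4629 = (1/2)*(1/256)*(-160 + 196 - 6*256) - 4629 = (1/2)*(1/256)*(-160 + 196 - 1536) - 4629 = (1/2)*(1/256)*(-1500) - 4629 = -375/128 - 4629 = -592887/128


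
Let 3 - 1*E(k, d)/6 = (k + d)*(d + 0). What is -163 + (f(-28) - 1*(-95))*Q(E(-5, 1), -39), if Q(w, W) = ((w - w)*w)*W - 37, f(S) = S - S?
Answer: -3678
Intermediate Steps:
f(S) = 0
E(k, d) = 18 - 6*d*(d + k) (E(k, d) = 18 - 6*(k + d)*(d + 0) = 18 - 6*(d + k)*d = 18 - 6*d*(d + k))
Q(w, W) = -37 (Q(w, W) = (0*w)*W - 37 = 0*W - 37 = 0 - 37 = -37)
-163 + (f(-28) - 1*(-95))*Q(E(-5, 1), -39) = -163 + (0 - 1*(-95))*(-37) = -163 + (0 + 95)*(-37) = -163 + 95*(-37) = -163 - 3515 = -3678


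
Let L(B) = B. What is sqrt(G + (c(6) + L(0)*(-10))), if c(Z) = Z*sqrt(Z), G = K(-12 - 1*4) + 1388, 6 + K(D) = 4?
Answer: sqrt(1386 + 6*sqrt(6)) ≈ 37.426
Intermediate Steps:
K(D) = -2 (K(D) = -6 + 4 = -2)
G = 1386 (G = -2 + 1388 = 1386)
c(Z) = Z**(3/2)
sqrt(G + (c(6) + L(0)*(-10))) = sqrt(1386 + (6**(3/2) + 0*(-10))) = sqrt(1386 + (6*sqrt(6) + 0)) = sqrt(1386 + 6*sqrt(6))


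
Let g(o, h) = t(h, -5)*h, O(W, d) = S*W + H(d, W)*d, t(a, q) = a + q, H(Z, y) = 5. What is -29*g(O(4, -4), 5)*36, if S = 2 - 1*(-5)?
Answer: 0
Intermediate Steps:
S = 7 (S = 2 + 5 = 7)
O(W, d) = 5*d + 7*W (O(W, d) = 7*W + 5*d = 5*d + 7*W)
g(o, h) = h*(-5 + h) (g(o, h) = (h - 5)*h = (-5 + h)*h = h*(-5 + h))
-29*g(O(4, -4), 5)*36 = -145*(-5 + 5)*36 = -145*0*36 = -29*0*36 = 0*36 = 0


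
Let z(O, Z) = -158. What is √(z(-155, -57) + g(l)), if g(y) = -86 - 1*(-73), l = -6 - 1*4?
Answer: 3*I*√19 ≈ 13.077*I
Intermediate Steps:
l = -10 (l = -6 - 4 = -10)
g(y) = -13 (g(y) = -86 + 73 = -13)
√(z(-155, -57) + g(l)) = √(-158 - 13) = √(-171) = 3*I*√19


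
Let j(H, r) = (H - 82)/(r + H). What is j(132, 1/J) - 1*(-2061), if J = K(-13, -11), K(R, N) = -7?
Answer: 1902653/923 ≈ 2061.4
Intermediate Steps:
J = -7
j(H, r) = (-82 + H)/(H + r)
j(132, 1/J) - 1*(-2061) = (-82 + 132)/(132 + 1/(-7)) - 1*(-2061) = 50/(132 - 1/7) + 2061 = 50/(923/7) + 2061 = (7/923)*50 + 2061 = 350/923 + 2061 = 1902653/923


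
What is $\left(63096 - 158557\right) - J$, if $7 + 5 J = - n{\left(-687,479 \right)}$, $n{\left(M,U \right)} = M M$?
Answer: $- \frac{5329}{5} \approx -1065.8$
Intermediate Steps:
$n{\left(M,U \right)} = M^{2}$
$J = - \frac{471976}{5}$ ($J = - \frac{7}{5} + \frac{\left(-1\right) \left(-687\right)^{2}}{5} = - \frac{7}{5} + \frac{\left(-1\right) 471969}{5} = - \frac{7}{5} + \frac{1}{5} \left(-471969\right) = - \frac{7}{5} - \frac{471969}{5} = - \frac{471976}{5} \approx -94395.0$)
$\left(63096 - 158557\right) - J = \left(63096 - 158557\right) - - \frac{471976}{5} = \left(63096 - 158557\right) + \frac{471976}{5} = -95461 + \frac{471976}{5} = - \frac{5329}{5}$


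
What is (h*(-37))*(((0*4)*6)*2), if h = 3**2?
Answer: 0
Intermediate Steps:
h = 9
(h*(-37))*(((0*4)*6)*2) = (9*(-37))*(((0*4)*6)*2) = -333*0*6*2 = -0*2 = -333*0 = 0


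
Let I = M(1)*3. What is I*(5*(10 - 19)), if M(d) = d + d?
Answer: -270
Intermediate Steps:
M(d) = 2*d
I = 6 (I = (2*1)*3 = 2*3 = 6)
I*(5*(10 - 19)) = 6*(5*(10 - 19)) = 6*(5*(-9)) = 6*(-45) = -270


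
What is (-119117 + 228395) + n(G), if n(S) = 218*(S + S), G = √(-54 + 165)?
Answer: 109278 + 436*√111 ≈ 1.1387e+5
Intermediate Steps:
G = √111 ≈ 10.536
n(S) = 436*S (n(S) = 218*(2*S) = 436*S)
(-119117 + 228395) + n(G) = (-119117 + 228395) + 436*√111 = 109278 + 436*√111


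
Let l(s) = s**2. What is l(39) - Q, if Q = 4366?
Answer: -2845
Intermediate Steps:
l(39) - Q = 39**2 - 1*4366 = 1521 - 4366 = -2845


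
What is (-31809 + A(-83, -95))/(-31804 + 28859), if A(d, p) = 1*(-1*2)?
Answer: 31811/2945 ≈ 10.802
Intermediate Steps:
A(d, p) = -2 (A(d, p) = 1*(-2) = -2)
(-31809 + A(-83, -95))/(-31804 + 28859) = (-31809 - 2)/(-31804 + 28859) = -31811/(-2945) = -31811*(-1/2945) = 31811/2945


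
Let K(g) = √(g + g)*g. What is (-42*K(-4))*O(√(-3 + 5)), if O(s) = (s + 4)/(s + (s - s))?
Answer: 336*I*(4 + √2) ≈ 1819.2*I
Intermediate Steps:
O(s) = (4 + s)/s (O(s) = (4 + s)/(s + 0) = (4 + s)/s)
K(g) = √2*g^(3/2) (K(g) = √(2*g)*g = (√2*√g)*g = √2*g^(3/2))
(-42*K(-4))*O(√(-3 + 5)) = (-42*√2*(-4)^(3/2))*((4 + √(-3 + 5))/(√(-3 + 5))) = (-42*√2*(-8*I))*((4 + √2)/(√2)) = (-(-336)*I*√2)*((√2/2)*(4 + √2)) = (336*I*√2)*(√2*(4 + √2)/2) = 336*I*(4 + √2)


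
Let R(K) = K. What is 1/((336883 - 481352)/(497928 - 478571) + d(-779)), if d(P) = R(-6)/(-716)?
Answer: -533062/3973987 ≈ -0.13414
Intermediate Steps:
d(P) = 3/358 (d(P) = -6/(-716) = -6*(-1/716) = 3/358)
1/((336883 - 481352)/(497928 - 478571) + d(-779)) = 1/((336883 - 481352)/(497928 - 478571) + 3/358) = 1/(-144469/19357 + 3/358) = 1/(-144469*1/19357 + 3/358) = 1/(-11113/1489 + 3/358) = 1/(-3973987/533062) = -533062/3973987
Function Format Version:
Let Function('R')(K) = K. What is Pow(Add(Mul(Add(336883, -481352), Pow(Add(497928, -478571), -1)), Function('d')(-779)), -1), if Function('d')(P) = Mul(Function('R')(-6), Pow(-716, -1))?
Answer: Rational(-533062, 3973987) ≈ -0.13414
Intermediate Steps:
Function('d')(P) = Rational(3, 358) (Function('d')(P) = Mul(-6, Pow(-716, -1)) = Mul(-6, Rational(-1, 716)) = Rational(3, 358))
Pow(Add(Mul(Add(336883, -481352), Pow(Add(497928, -478571), -1)), Function('d')(-779)), -1) = Pow(Add(Mul(Add(336883, -481352), Pow(Add(497928, -478571), -1)), Rational(3, 358)), -1) = Pow(Add(Mul(-144469, Pow(19357, -1)), Rational(3, 358)), -1) = Pow(Add(Mul(-144469, Rational(1, 19357)), Rational(3, 358)), -1) = Pow(Add(Rational(-11113, 1489), Rational(3, 358)), -1) = Pow(Rational(-3973987, 533062), -1) = Rational(-533062, 3973987)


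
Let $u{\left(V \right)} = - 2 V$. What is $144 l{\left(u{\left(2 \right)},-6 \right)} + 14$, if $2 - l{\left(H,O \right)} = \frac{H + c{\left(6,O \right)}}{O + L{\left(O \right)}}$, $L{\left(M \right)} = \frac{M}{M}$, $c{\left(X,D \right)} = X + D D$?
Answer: $\frac{6982}{5} \approx 1396.4$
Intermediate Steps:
$c{\left(X,D \right)} = X + D^{2}$
$L{\left(M \right)} = 1$
$l{\left(H,O \right)} = 2 - \frac{6 + H + O^{2}}{1 + O}$ ($l{\left(H,O \right)} = 2 - \frac{H + \left(6 + O^{2}\right)}{O + 1} = 2 - \frac{6 + H + O^{2}}{1 + O}$)
$144 l{\left(u{\left(2 \right)},-6 \right)} + 14 = 144 \frac{-4 - \left(-2\right) 2 - \left(-6\right)^{2} + 2 \left(-6\right)}{1 - 6} + 14 = 144 \frac{-4 - -4 - 36 - 12}{-5} + 14 = 144 \left(- \frac{-4 + 4 - 36 - 12}{5}\right) + 14 = 144 \left(\left(- \frac{1}{5}\right) \left(-48\right)\right) + 14 = 144 \cdot \frac{48}{5} + 14 = \frac{6912}{5} + 14 = \frac{6982}{5}$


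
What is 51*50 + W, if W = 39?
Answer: 2589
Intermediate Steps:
51*50 + W = 51*50 + 39 = 2550 + 39 = 2589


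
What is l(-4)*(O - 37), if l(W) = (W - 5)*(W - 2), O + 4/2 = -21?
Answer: -3240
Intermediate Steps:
O = -23 (O = -2 - 21 = -23)
l(W) = (-5 + W)*(-2 + W)
l(-4)*(O - 37) = (10 + (-4)² - 7*(-4))*(-23 - 37) = (10 + 16 + 28)*(-60) = 54*(-60) = -3240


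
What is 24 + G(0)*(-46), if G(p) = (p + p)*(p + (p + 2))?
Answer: 24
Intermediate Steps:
G(p) = 2*p*(2 + 2*p) (G(p) = (2*p)*(p + (2 + p)) = (2*p)*(2 + 2*p) = 2*p*(2 + 2*p))
24 + G(0)*(-46) = 24 + (4*0*(1 + 0))*(-46) = 24 + (4*0*1)*(-46) = 24 + 0*(-46) = 24 + 0 = 24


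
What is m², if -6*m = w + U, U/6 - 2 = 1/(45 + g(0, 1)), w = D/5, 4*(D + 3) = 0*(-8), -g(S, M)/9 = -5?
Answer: 7396/2025 ≈ 3.6523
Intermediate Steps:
g(S, M) = 45 (g(S, M) = -9*(-5) = 45)
D = -3 (D = -3 + (0*(-8))/4 = -3 + (¼)*0 = -3 + 0 = -3)
w = -⅗ (w = -3/5 = -3*⅕ = -⅗ ≈ -0.60000)
U = 181/15 (U = 12 + 6/(45 + 45) = 12 + 6/90 = 12 + 6*(1/90) = 12 + 1/15 = 181/15 ≈ 12.067)
m = -86/45 (m = -(-⅗ + 181/15)/6 = -⅙*172/15 = -86/45 ≈ -1.9111)
m² = (-86/45)² = 7396/2025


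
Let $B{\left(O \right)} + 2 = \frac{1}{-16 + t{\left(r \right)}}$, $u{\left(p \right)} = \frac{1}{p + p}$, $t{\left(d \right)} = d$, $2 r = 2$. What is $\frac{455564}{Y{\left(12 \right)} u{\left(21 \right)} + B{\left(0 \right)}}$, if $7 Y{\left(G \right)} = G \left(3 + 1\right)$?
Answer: $- \frac{334839540}{1399} \approx -2.3934 \cdot 10^{5}$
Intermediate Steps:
$r = 1$ ($r = \frac{1}{2} \cdot 2 = 1$)
$u{\left(p \right)} = \frac{1}{2 p}$
$Y{\left(G \right)} = \frac{4 G}{7}$ ($Y{\left(G \right)} = \frac{G \left(3 + 1\right)}{7} = \frac{G 4}{7} = \frac{4 G}{7}$)
$B{\left(O \right)} = - \frac{31}{15}$ ($B{\left(O \right)} = -2 + \frac{1}{-16 + 1} = -2 + \frac{1}{-15} = -2 - \frac{1}{15} = - \frac{31}{15}$)
$\frac{455564}{Y{\left(12 \right)} u{\left(21 \right)} + B{\left(0 \right)}} = \frac{455564}{\frac{4}{7} \cdot 12 \frac{1}{2 \cdot 21} - \frac{31}{15}} = \frac{455564}{\frac{48 \cdot \frac{1}{2} \cdot \frac{1}{21}}{7} - \frac{31}{15}} = \frac{455564}{\frac{48}{7} \cdot \frac{1}{42} - \frac{31}{15}} = \frac{455564}{\frac{8}{49} - \frac{31}{15}} = \frac{455564}{- \frac{1399}{735}} = 455564 \left(- \frac{735}{1399}\right) = - \frac{334839540}{1399}$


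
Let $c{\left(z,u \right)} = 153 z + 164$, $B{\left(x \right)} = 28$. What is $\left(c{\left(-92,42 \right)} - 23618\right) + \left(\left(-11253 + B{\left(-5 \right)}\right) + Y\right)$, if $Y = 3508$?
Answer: $-45247$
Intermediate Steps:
$c{\left(z,u \right)} = 164 + 153 z$
$\left(c{\left(-92,42 \right)} - 23618\right) + \left(\left(-11253 + B{\left(-5 \right)}\right) + Y\right) = \left(\left(164 + 153 \left(-92\right)\right) - 23618\right) + \left(\left(-11253 + 28\right) + 3508\right) = \left(\left(164 - 14076\right) - 23618\right) + \left(-11225 + 3508\right) = \left(-13912 - 23618\right) - 7717 = -37530 - 7717 = -45247$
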